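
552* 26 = 14352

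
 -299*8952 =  - 2676648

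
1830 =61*30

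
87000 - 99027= -12027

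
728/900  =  182/225=0.81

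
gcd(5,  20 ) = 5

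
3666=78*47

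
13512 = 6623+6889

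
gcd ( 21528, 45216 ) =72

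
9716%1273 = 805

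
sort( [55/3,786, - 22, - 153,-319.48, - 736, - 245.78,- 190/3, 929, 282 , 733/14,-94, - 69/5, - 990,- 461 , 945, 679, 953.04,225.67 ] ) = [ - 990, - 736  , - 461, -319.48,  -  245.78, - 153, - 94,-190/3,  -  22, - 69/5,55/3, 733/14 , 225.67, 282, 679, 786,929, 945,953.04]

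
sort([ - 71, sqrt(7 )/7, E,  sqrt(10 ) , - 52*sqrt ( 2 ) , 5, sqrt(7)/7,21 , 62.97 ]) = [ - 52*sqrt(2 ) , - 71 , sqrt( 7 )/7,sqrt( 7)/7,E, sqrt(10) , 5, 21, 62.97]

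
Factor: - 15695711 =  - 59^1*266029^1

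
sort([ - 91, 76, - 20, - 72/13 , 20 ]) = [ - 91, - 20 , - 72/13,  20, 76 ] 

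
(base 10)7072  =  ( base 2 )1101110100000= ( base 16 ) 1ba0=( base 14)2812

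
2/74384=1/37192 = 0.00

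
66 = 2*33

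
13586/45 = 301 + 41/45  =  301.91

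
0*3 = 0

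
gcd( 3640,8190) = 910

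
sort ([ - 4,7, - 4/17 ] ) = [ - 4, - 4/17,7] 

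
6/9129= 2/3043=0.00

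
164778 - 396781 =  - 232003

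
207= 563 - 356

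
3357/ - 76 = - 45 + 63/76 = - 44.17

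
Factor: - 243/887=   -  3^5*887^(-1) 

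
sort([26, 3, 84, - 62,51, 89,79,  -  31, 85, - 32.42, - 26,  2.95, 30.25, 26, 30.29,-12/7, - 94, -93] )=[ - 94, - 93, - 62, - 32.42, - 31, - 26, - 12/7, 2.95, 3,  26,26 , 30.25,30.29, 51, 79,84, 85, 89 ] 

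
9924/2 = 4962 = 4962.00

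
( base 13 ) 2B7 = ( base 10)488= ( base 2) 111101000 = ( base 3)200002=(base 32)F8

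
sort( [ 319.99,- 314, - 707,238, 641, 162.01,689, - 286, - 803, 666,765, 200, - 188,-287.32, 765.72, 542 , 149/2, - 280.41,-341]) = [- 803, - 707, - 341, - 314,-287.32, -286, - 280.41,-188,149/2, 162.01,200 , 238, 319.99, 542,641,666, 689, 765,765.72]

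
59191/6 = 9865 + 1/6 = 9865.17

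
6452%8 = 4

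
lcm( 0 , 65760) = 0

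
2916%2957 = 2916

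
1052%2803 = 1052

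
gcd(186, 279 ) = 93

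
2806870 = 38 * 73865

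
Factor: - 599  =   - 599^1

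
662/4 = 331/2 = 165.50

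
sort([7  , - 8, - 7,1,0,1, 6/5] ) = [ - 8,  -  7,0, 1,1,6/5, 7 ]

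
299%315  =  299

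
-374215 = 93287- 467502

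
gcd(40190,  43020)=10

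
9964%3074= 742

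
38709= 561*69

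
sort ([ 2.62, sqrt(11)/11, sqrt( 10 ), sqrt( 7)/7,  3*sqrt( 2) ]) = [sqrt( 11) /11, sqrt(7) /7, 2.62, sqrt( 10), 3*sqrt( 2)]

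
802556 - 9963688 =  - 9161132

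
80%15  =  5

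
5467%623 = 483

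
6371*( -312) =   -  1987752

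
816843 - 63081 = 753762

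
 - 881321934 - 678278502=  - 1559600436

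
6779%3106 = 567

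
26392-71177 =-44785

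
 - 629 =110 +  - 739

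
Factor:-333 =-3^2*37^1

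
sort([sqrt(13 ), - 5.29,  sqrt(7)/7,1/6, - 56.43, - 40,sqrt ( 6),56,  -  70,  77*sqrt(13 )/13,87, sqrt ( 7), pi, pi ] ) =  [ - 70, - 56.43, - 40, - 5.29, 1/6, sqrt(7 ) /7, sqrt( 6), sqrt(7) , pi, pi , sqrt(13),77 * sqrt(13 ) /13, 56, 87] 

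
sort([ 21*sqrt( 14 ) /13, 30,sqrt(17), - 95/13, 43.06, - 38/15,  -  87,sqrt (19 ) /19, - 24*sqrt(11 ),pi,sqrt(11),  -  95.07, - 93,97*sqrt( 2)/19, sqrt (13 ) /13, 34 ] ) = [ - 95.07, -93,-87, - 24*sqrt(11), - 95/13, - 38/15,sqrt( 19 ) /19,sqrt(13)/13, pi , sqrt(11),sqrt(17), 21 * sqrt(14) /13,97*sqrt( 2)/19 , 30 , 34,43.06] 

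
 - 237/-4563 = 79/1521 = 0.05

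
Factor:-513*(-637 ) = 3^3*7^2*13^1*19^1 = 326781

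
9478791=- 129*( - 73479 ) 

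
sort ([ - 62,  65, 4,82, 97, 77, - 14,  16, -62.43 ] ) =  [ - 62.43, - 62, - 14, 4,16, 65, 77,82, 97]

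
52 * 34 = 1768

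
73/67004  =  73/67004= 0.00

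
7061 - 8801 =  - 1740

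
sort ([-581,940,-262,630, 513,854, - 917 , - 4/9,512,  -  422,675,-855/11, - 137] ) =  [-917, - 581, - 422, - 262 ,-137,- 855/11,-4/9 , 512, 513,630, 675,854,940 ]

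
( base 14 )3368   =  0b10001011010000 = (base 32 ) 8mg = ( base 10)8912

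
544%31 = 17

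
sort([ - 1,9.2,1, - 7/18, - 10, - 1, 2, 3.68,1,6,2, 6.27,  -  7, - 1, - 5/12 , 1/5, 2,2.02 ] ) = [ - 10, - 7, - 1, - 1, - 1, - 5/12, - 7/18, 1/5,1,1, 2, 2,2,2.02,3.68,6,6.27,9.2 ] 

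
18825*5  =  94125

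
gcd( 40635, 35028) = 63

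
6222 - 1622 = 4600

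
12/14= 6/7 = 0.86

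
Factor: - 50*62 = - 2^2*5^2*31^1 =- 3100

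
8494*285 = 2420790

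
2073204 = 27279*76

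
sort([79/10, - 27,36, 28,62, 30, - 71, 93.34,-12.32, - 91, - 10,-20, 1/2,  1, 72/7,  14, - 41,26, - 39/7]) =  [ - 91,-71, - 41, - 27, - 20, - 12.32, - 10, - 39/7, 1/2, 1, 79/10,72/7, 14, 26, 28,30,36, 62, 93.34] 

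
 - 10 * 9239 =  - 92390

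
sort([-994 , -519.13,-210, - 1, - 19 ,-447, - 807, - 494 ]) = [ - 994,-807, - 519.13 , - 494, - 447, - 210, - 19, - 1] 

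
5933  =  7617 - 1684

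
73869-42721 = 31148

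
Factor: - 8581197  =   - 3^1*619^1 * 4621^1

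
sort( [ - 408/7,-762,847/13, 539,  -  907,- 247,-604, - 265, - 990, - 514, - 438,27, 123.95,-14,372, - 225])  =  [ - 990, - 907, - 762, - 604, - 514, - 438, - 265, - 247, - 225, - 408/7, - 14, 27, 847/13, 123.95,  372, 539]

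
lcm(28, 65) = 1820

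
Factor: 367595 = 5^1*37^1*1987^1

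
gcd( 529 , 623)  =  1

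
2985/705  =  4+ 11/47 = 4.23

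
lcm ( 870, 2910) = 84390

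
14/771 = 14/771 = 0.02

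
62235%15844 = 14703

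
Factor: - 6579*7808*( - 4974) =2^8*3^3 * 17^1*43^1*61^1*829^1=255508570368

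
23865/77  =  309+72/77 = 309.94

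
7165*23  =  164795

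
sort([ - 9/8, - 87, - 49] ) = [ - 87,  -  49, - 9/8] 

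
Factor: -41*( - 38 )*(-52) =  - 81016 = - 2^3*13^1*19^1*41^1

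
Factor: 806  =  2^1 * 13^1*31^1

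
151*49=7399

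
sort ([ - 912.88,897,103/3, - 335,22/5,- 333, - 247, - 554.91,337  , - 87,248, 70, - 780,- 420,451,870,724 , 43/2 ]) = [  -  912.88, - 780, - 554.91, - 420, -335  , - 333,-247, - 87,22/5,43/2,103/3,70,248,337,451,724,  870 , 897 ]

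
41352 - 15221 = 26131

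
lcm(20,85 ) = 340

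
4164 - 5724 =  - 1560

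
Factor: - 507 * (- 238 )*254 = 30649164 = 2^2*3^1*7^1*13^2*17^1 *127^1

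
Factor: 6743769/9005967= 3^ (-1 )*433^ (-1)*2311^(-1)*2247923^1 = 2247923/3001989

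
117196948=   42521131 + 74675817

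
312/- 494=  - 1 + 7/19= - 0.63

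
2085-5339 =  - 3254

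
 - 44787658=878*( - 51011)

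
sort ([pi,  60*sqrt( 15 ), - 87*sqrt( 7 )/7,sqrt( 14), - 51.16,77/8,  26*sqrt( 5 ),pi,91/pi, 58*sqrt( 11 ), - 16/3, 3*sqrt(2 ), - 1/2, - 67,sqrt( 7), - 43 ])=[ - 67, - 51.16, - 43 , - 87*sqrt(7) /7, - 16/3,-1/2, sqrt( 7),pi,pi,sqrt( 14),3*sqrt (2 ),77/8,91/pi,26*  sqrt(  5),58*sqrt( 11 ),60*sqrt(15 )]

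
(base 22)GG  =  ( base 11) 305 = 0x170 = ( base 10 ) 368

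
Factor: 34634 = 2^1*17317^1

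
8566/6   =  4283/3 =1427.67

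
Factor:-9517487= - 7^1*1359641^1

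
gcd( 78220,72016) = 4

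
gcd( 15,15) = 15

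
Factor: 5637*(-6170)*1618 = -56274509220 =-2^2*3^1 * 5^1  *617^1 * 809^1*1879^1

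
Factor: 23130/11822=3^2 * 5^1 * 23^( - 1)  =  45/23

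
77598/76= 1021+1/38 = 1021.03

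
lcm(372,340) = 31620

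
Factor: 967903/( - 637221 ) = - 3^ ( -1) * 13^ ( - 1 ) * 16339^ ( -1)*967903^1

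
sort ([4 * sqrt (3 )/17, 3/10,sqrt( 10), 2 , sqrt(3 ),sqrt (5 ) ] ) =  [ 3/10,4 * sqrt(3 )/17,sqrt( 3 ), 2,  sqrt (5), sqrt (10 ) ]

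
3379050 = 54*62575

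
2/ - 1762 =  - 1 + 880/881  =  - 0.00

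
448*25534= 11439232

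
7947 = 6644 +1303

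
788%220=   128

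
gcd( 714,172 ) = 2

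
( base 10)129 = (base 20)69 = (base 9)153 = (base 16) 81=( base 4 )2001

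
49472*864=42743808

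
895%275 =70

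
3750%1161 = 267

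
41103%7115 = 5528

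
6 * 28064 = 168384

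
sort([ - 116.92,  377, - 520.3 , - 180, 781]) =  [ -520.3, - 180, - 116.92, 377, 781] 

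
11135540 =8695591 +2439949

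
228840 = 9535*24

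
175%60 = 55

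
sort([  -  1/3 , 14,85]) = [ - 1/3,14, 85]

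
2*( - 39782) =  - 79564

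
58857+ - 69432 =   -  10575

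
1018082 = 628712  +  389370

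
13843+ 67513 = 81356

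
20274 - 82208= - 61934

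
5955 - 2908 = 3047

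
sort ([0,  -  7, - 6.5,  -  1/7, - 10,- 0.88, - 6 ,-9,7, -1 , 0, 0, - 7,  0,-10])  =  [ - 10,-10, - 9,-7,- 7,-6.5, -6, - 1,-0.88, - 1/7, 0, 0 , 0, 0, 7] 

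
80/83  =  80/83 = 0.96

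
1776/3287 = 1776/3287 = 0.54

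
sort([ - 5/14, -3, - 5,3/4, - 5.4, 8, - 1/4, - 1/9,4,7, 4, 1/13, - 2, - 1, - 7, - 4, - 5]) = [ - 7, - 5.4, - 5, - 5, - 4, - 3, - 2, - 1, - 5/14,  -  1/4, - 1/9, 1/13,3/4 , 4, 4,7,8]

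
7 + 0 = 7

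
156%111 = 45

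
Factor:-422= - 2^1*211^1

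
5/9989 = 5/9989 = 0.00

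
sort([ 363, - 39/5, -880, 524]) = [ - 880 , - 39/5, 363, 524]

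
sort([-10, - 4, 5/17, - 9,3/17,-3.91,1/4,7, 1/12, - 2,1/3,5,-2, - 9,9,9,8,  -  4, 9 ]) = [ - 10, - 9, - 9, - 4, - 4, - 3.91, - 2, - 2 , 1/12,3/17,1/4,5/17,1/3,5,7,8,9,9,9]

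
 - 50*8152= -407600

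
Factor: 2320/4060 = 4/7=   2^2*7^( - 1 ) 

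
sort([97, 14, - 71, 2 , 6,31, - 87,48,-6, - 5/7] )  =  [ - 87, - 71, - 6,-5/7, 2,6,  14,  31,48,  97]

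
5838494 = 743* 7858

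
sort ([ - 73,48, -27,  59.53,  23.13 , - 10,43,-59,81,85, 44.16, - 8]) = [ - 73,-59, - 27, - 10,-8,23.13, 43,  44.16,48, 59.53,81, 85]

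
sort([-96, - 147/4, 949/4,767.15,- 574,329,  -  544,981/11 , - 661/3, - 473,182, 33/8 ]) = [ - 574, - 544, - 473,  -  661/3,-96, - 147/4,33/8, 981/11,182,949/4,329,767.15]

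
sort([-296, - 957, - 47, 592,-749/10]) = [-957, -296, - 749/10, - 47, 592]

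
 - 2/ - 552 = 1/276 = 0.00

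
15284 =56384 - 41100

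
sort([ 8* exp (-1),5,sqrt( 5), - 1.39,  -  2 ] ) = [ - 2,- 1.39, sqrt(5), 8*exp ( - 1), 5 ] 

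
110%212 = 110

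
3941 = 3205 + 736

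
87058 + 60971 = 148029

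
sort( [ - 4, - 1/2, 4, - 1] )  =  [ - 4, - 1, - 1/2 , 4]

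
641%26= 17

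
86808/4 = 21702=21702.00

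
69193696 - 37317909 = 31875787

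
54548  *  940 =51275120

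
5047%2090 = 867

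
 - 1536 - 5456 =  - 6992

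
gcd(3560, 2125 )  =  5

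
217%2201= 217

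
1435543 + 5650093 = 7085636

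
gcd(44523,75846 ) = 3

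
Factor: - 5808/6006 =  - 88/91 =- 2^3*7^( - 1)*11^1 *13^( - 1 ) 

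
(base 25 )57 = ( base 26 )52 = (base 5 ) 1012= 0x84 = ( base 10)132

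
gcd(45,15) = 15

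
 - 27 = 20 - 47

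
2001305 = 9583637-7582332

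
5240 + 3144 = 8384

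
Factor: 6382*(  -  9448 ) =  - 2^4*1181^1*3191^1= - 60297136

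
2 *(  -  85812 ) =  - 171624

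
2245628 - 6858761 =  -  4613133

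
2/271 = 2/271 = 0.01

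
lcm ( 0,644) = 0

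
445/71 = 445/71 = 6.27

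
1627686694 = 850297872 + 777388822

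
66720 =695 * 96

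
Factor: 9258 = 2^1*3^1*1543^1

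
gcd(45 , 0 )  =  45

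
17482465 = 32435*539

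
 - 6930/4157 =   -  2 + 1384/4157 = - 1.67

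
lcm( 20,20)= 20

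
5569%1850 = 19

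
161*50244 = 8089284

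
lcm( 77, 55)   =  385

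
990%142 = 138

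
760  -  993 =-233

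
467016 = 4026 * 116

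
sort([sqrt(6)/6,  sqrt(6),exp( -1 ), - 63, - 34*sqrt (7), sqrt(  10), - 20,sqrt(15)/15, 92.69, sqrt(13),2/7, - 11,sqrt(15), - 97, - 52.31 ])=[ - 97, - 34 *sqrt(7 ), - 63, - 52.31,-20 , - 11,sqrt(15 ) /15,2/7, exp(- 1), sqrt ( 6) /6,sqrt(6 ),sqrt(10 ), sqrt(13),  sqrt(15 ),92.69 ]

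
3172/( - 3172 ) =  - 1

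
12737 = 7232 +5505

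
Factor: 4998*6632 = 33146736 = 2^4*3^1 * 7^2*17^1*829^1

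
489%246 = 243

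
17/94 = 17/94 = 0.18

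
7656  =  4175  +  3481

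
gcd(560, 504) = 56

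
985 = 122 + 863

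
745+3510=4255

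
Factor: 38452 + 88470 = 2^1*17^1*3733^1 = 126922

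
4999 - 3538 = 1461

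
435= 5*87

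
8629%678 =493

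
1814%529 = 227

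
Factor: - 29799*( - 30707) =3^2*7^1*11^1 * 43^1* 30707^1 = 915037893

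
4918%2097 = 724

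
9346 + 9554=18900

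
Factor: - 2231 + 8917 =2^1*3343^1 = 6686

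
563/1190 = 563/1190=0.47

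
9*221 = 1989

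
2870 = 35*82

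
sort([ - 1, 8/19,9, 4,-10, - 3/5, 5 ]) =[-10,-1, - 3/5,  8/19, 4, 5, 9] 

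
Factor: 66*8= 2^4*3^1*11^1= 528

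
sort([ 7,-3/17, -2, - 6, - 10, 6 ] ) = [ - 10, -6,-2 , - 3/17, 6,7] 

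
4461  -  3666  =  795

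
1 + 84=85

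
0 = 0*994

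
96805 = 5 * 19361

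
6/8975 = 6/8975= 0.00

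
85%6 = 1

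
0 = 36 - 36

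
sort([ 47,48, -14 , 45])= [ -14, 45,47, 48 ] 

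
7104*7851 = 55773504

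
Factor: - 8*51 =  - 408 = - 2^3*3^1*17^1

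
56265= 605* 93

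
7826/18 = 434 + 7/9  =  434.78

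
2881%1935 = 946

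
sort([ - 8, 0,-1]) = [  -  8, - 1, 0]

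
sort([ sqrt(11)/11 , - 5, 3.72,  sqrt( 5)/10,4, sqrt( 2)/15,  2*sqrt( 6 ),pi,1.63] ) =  [ - 5, sqrt( 2) /15, sqrt(5)/10,sqrt(11)/11, 1.63, pi, 3.72, 4, 2*sqrt( 6)]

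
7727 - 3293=4434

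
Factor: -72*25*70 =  - 2^4*3^2*5^3 * 7^1  =  -126000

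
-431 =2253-2684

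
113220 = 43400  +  69820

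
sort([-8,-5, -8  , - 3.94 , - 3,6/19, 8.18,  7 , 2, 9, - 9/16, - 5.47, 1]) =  [ - 8, - 8, - 5.47, - 5, - 3.94 ,  -  3 ,-9/16, 6/19 , 1,2,7, 8.18,9] 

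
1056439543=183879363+872560180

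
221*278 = 61438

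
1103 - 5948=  - 4845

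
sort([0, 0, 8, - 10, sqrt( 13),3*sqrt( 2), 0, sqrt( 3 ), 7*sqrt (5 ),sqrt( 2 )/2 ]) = [- 10, 0, 0,0,sqrt( 2 ) /2, sqrt( 3 ),sqrt ( 13), 3*sqrt (2),8,7*sqrt (5 )]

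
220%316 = 220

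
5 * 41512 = 207560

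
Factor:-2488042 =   -  2^1*1244021^1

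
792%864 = 792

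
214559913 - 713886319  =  -499326406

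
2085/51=40+15/17= 40.88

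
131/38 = 131/38 = 3.45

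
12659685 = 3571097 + 9088588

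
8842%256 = 138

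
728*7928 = 5771584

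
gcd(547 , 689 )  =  1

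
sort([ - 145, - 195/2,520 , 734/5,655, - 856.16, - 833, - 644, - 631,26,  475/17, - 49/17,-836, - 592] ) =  [ - 856.16, - 836, - 833, - 644, - 631, - 592, - 145, -195/2, - 49/17, 26 , 475/17, 734/5, 520,655 ]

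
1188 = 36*33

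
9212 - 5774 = 3438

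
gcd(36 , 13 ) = 1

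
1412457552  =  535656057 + 876801495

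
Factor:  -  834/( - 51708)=1/62 = 2^( - 1)*31^ ( - 1)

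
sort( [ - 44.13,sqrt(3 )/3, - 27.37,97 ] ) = [ - 44.13, - 27.37,sqrt(3 ) /3,97 ] 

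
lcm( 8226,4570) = 41130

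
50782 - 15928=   34854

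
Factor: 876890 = 2^1*5^1*7^1*12527^1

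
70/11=6 + 4/11 = 6.36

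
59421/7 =8488+5/7 = 8488.71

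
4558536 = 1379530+3179006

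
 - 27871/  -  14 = 27871/14= 1990.79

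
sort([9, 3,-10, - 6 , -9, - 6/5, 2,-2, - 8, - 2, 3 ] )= [ - 10, - 9,-8, - 6, - 2, - 2, - 6/5,2, 3, 3, 9]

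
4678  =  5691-1013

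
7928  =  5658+2270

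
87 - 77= 10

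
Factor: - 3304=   -  2^3 *7^1*59^1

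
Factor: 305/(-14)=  - 2^( - 1 )*5^1*7^( - 1)*61^1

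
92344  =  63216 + 29128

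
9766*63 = 615258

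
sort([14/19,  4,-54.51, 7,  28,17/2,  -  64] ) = [ - 64, - 54.51,  14/19, 4,  7,17/2,  28]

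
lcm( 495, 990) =990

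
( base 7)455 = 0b11101100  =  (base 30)7Q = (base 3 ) 22202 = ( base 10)236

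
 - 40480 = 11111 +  - 51591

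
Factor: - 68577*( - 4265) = 3^1 * 5^1  *853^1*22859^1 = 292480905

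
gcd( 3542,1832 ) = 2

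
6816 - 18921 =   -  12105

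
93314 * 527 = 49176478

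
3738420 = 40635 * 92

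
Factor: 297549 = 3^2*7^1* 4723^1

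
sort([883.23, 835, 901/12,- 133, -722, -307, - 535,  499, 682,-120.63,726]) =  [ - 722,-535,-307 , - 133,- 120.63,901/12,  499, 682 , 726, 835,883.23]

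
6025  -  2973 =3052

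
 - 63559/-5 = 63559/5  =  12711.80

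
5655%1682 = 609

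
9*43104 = 387936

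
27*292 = 7884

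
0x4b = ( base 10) 75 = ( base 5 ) 300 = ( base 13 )5a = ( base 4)1023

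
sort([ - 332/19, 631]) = [ - 332/19,631] 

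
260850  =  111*2350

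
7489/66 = 113 + 31/66 =113.47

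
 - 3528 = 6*( - 588 )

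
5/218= 5/218 =0.02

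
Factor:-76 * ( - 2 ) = 2^3*19^1 =152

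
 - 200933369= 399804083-600737452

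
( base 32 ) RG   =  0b1101110000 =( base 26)17m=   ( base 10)880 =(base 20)240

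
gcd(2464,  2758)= 14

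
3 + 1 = 4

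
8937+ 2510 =11447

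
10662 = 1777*6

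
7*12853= 89971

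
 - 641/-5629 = 641/5629  =  0.11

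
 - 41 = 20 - 61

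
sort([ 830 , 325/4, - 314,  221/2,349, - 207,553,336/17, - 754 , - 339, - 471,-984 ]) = [  -  984,-754, - 471, -339,-314,- 207,336/17,  325/4,221/2 , 349,553,830 ] 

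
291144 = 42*6932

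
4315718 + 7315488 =11631206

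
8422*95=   800090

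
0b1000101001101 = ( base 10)4429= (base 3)20002001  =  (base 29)57L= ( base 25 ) 724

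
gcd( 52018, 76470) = 2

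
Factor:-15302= - 2^1*7^1*1093^1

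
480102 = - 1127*( - 426)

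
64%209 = 64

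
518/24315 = 518/24315 = 0.02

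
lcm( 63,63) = 63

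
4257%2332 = 1925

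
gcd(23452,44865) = 1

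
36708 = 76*483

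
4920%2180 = 560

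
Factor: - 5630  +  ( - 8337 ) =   -  13967^1 = - 13967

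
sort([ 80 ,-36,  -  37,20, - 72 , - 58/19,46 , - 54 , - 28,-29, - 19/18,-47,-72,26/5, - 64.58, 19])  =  [-72,-72,-64.58,-54,-47, - 37,-36 ,-29, - 28, -58/19, - 19/18, 26/5,19, 20, 46 , 80]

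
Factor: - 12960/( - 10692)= 2^3* 3^( - 1 )*5^1*11^( - 1) = 40/33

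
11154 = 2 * 5577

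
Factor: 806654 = 2^1*403327^1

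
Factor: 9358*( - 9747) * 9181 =-2^1*3^3 * 19^2 * 4679^1 * 9181^1 = - 837421283106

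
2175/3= 725 = 725.00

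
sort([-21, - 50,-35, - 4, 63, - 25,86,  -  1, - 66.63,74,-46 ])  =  [-66.63,-50, - 46, - 35,-25,-21, - 4, - 1,63,74,86]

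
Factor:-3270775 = - 5^2*41^1*3191^1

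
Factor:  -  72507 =-3^1*24169^1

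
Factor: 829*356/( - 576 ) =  - 73781/144 = - 2^(- 4)*3^(-2) *89^1 * 829^1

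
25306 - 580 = 24726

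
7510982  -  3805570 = 3705412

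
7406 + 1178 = 8584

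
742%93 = 91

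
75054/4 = 37527/2 = 18763.50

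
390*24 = 9360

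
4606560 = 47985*96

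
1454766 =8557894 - 7103128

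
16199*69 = 1117731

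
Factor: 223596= 2^2*3^2*6211^1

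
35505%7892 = 3937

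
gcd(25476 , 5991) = 3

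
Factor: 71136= 2^5 *3^2*13^1*19^1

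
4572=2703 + 1869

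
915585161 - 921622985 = -6037824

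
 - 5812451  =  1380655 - 7193106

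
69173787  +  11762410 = 80936197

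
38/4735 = 38/4735=0.01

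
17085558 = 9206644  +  7878914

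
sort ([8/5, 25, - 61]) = [ - 61,8/5, 25 ]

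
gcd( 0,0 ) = 0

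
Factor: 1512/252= 6=2^1 * 3^1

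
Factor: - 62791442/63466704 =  - 2^( - 3) * 3^( - 2)*7^1*37^1*79^( - 1)*797^(  -  1)*17317^1 = - 4485103/4533336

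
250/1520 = 25/152 = 0.16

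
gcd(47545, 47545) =47545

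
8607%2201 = 2004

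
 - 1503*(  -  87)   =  130761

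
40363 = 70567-30204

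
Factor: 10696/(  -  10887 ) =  - 2^3*3^( - 1) * 7^1*19^(- 1) = - 56/57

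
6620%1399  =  1024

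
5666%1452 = 1310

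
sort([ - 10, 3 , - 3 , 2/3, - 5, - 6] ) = [ - 10,  -  6, - 5,  -  3,2/3, 3 ]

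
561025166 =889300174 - 328275008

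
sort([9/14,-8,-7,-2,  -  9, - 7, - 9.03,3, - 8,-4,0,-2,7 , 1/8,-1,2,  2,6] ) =[ - 9.03, - 9,-8,  -  8 ,-7, - 7,-4, - 2, - 2,-1, 0, 1/8,9/14,  2,2,3, 6,7]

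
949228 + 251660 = 1200888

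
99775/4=24943+3/4 = 24943.75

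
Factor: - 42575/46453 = -5^2*11^( - 1)* 13^1*41^( - 1 ) * 103^( - 1 )*131^1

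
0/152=0=0.00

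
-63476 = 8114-71590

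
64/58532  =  16/14633 = 0.00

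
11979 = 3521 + 8458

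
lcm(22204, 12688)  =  88816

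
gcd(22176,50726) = 2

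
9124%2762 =838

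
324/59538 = 54/9923 = 0.01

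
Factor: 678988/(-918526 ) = -2^1*7^( - 1)*199^1 * 853^1*65609^ ( - 1 ) =- 339494/459263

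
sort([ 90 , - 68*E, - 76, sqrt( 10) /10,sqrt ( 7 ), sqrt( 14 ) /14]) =[ - 68*E, - 76,sqrt(14 )/14, sqrt(10)/10, sqrt(7),90]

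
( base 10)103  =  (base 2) 1100111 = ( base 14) 75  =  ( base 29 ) 3G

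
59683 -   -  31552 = 91235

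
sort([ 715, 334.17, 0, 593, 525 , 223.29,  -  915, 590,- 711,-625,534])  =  [ - 915, - 711,  -  625 , 0, 223.29, 334.17,525, 534, 590 , 593,715 ]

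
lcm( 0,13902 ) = 0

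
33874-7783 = 26091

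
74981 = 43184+31797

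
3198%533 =0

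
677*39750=26910750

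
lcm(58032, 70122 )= 1682928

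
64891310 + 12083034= 76974344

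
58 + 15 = 73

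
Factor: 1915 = 5^1*383^1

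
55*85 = 4675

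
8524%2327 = 1543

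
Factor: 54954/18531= 86/29  =  2^1*29^( - 1) * 43^1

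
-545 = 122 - 667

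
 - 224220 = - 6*37370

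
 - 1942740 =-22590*86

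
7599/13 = 7599/13 = 584.54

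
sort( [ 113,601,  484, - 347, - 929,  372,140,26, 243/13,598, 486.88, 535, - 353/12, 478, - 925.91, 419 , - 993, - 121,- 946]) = [ - 993, - 946, - 929, - 925.91,-347,  -  121, - 353/12,243/13,26, 113,140, 372,419,478,484,486.88,535, 598,601 ]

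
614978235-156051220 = 458927015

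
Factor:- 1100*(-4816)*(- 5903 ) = - 31271732800 = -2^6*5^2*7^1*11^1*43^1*5903^1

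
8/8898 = 4/4449 = 0.00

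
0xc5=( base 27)78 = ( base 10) 197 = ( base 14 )101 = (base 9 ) 238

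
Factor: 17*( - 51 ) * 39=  - 33813= - 3^2*13^1*17^2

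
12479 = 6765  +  5714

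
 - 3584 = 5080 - 8664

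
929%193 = 157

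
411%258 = 153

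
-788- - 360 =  - 428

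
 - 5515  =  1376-6891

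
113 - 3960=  - 3847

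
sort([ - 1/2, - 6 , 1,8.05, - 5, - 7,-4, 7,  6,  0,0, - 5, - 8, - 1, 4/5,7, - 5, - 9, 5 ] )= [ - 9,  -  8, - 7, - 6, - 5, - 5, - 5,-4, - 1, - 1/2, 0,0, 4/5, 1, 5,6, 7, 7, 8.05 ] 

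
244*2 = 488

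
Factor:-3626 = - 2^1*7^2*37^1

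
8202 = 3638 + 4564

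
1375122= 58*23709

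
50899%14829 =6412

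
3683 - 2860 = 823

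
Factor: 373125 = 3^1*5^4*199^1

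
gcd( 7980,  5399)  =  1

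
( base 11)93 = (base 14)74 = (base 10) 102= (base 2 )1100110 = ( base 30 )3C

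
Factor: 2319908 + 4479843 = 7^1*103^1 * 9431^1 = 6799751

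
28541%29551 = 28541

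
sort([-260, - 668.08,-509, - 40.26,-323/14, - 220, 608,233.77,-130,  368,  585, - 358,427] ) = [ - 668.08,-509, - 358,- 260, - 220,-130 , - 40.26,-323/14, 233.77,  368 , 427, 585,608] 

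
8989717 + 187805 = 9177522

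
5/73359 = 5/73359 = 0.00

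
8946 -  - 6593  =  15539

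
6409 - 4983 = 1426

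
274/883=274/883 = 0.31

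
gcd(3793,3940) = 1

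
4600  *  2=9200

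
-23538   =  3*( - 7846)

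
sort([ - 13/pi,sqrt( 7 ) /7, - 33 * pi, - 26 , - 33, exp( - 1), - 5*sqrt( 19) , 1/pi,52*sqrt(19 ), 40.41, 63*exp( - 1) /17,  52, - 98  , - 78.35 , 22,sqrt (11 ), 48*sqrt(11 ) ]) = [ - 33*pi, - 98,- 78.35,-33 , - 26,-5*sqrt ( 19 ) ,-13/pi,1/pi, exp(  -  1), sqrt(7) /7,63 * exp( - 1 ) /17,  sqrt (11),22,40.41 , 52,48*sqrt( 11 ), 52*sqrt(19)]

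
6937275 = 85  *81615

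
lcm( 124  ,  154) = 9548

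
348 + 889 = 1237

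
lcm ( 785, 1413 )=7065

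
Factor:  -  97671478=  - 2^1*23^1 * 29^1*211^1*347^1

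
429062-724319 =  -295257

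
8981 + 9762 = 18743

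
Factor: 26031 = 3^1*8677^1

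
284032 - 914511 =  - 630479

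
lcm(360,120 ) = 360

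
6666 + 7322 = 13988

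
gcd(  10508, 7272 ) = 4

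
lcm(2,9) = 18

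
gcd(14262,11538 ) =6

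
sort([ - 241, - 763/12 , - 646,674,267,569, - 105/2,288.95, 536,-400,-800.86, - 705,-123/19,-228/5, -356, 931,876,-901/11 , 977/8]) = [-800.86, - 705  , -646, - 400,-356 ,-241,-901/11, - 763/12,- 105/2, - 228/5, - 123/19, 977/8,267,288.95, 536,569,  674, 876,931 ]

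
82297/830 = 99+127/830=99.15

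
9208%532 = 164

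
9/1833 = 3/611 = 0.00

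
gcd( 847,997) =1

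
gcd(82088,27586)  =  2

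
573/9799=573/9799 = 0.06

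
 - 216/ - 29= 7 + 13/29 = 7.45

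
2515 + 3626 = 6141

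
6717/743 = 9+30/743 = 9.04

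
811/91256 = 811/91256  =  0.01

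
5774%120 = 14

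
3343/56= 3343/56 =59.70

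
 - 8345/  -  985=1669/197= 8.47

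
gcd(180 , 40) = 20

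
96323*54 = 5201442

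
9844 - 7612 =2232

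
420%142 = 136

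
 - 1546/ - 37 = 1546/37= 41.78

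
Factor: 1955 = 5^1*17^1*23^1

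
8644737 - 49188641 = - 40543904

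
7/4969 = 7/4969 = 0.00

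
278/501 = 278/501 = 0.55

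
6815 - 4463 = 2352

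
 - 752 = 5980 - 6732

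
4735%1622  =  1491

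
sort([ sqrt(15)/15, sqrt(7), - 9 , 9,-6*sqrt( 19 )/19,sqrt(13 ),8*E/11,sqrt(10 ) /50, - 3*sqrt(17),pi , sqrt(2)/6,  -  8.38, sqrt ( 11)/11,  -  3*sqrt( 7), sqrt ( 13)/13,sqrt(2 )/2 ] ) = [ - 3 * sqrt( 17), - 9, - 8.38, - 3*sqrt(7 ) , - 6*sqrt(19)/19, sqrt(10 ) /50,sqrt( 2)/6, sqrt(15 )/15,  sqrt( 13) /13,sqrt(11)/11,sqrt(2)/2, 8*E/11,sqrt(7),pi,sqrt (13),  9 ]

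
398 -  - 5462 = 5860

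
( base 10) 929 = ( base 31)TU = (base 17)33B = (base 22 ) 1K5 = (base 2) 1110100001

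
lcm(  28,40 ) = 280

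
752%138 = 62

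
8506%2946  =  2614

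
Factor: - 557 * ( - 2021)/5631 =1125697/5631  =  3^( - 1)*43^1*47^1 * 557^1*1877^( - 1 ) 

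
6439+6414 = 12853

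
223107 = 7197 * 31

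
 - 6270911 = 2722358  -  8993269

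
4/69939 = 4/69939 = 0.00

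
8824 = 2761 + 6063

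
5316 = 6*886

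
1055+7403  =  8458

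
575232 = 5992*96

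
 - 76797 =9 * ( - 8533)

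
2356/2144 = 589/536 = 1.10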